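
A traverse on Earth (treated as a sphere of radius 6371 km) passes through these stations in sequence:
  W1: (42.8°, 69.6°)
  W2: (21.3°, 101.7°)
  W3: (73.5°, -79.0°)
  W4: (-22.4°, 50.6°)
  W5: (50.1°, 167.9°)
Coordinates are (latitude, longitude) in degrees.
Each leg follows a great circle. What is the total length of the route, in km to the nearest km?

40705 km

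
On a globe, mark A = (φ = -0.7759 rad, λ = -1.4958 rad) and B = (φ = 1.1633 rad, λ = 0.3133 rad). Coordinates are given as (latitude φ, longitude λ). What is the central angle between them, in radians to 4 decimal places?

With latitudes φ₁ = -44.456°, φ₂ = 66.652° and longitude difference Δλ = 103.654°:
cos c = sin φ₁ sin φ₂ + cos φ₁ cos φ₂ cos Δλ = (-0.7004)(0.9181) + (0.7138)(0.3963)(-0.2361) = -0.70979,
so c = arccos(-0.70979) = 2.35999 rad.
So the angular separation is 2.3600 rad.

2.3600 rad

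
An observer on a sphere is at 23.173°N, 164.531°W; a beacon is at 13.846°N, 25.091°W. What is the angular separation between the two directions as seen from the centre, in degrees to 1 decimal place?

125.7°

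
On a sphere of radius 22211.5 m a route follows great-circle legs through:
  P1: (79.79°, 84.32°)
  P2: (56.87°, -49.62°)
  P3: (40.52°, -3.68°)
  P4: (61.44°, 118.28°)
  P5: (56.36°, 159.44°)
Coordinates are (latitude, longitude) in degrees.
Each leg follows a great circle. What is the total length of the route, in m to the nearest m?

63435 m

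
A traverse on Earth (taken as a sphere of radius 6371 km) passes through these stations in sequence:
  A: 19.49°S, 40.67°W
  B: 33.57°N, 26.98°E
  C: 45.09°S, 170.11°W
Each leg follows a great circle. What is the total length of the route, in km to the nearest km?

27351 km

Leg A→B: central angle 1.4564 rad, distance 9278.4 km.
Leg B→C: central angle 2.8367 rad, distance 18072.6 km.
Total: 9278.4 + 18072.6 ≈ 27351 km.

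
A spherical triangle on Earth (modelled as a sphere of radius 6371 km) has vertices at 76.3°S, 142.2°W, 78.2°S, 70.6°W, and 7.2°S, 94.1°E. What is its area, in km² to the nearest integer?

10668740 km²

Side lengths (central angles): a = 1.6439, b = 1.5794, c = 0.2603 rad; semiperimeter s = 1.7418.
By l'Huilier's theorem, tan(E/4) = √[tan(s/2) tan((s−a)/2) tan((s−b)/2) tan((s−c)/2)], giving spherical excess E = 0.2628 rad.
Area = E·R² = 0.2628 × (6371)² ≈ 10668740 km².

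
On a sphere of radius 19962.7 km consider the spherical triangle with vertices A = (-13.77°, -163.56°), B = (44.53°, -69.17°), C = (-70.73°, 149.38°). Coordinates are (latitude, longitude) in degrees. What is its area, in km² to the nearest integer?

697939535 km²

Side lengths (central angles): a = 2.5792, b = 1.1118, c = 1.7925 rad; semiperimeter s = 2.7418.
By l'Huilier's theorem, tan(E/4) = √[tan(s/2) tan((s−a)/2) tan((s−b)/2) tan((s−c)/2)], giving spherical excess E = 1.7514 rad.
Area = E·R² = 1.7514 × (19962.7)² ≈ 697939535 km².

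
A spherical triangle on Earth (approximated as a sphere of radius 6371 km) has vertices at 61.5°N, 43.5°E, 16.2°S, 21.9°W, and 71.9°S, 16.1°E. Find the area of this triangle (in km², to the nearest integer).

50949593 km²

Side lengths (central angles): a = 1.0469, b = 2.3514, c = 1.6253 rad; semiperimeter s = 2.5118.
By l'Huilier's theorem, tan(E/4) = √[tan(s/2) tan((s−a)/2) tan((s−b)/2) tan((s−c)/2)], giving spherical excess E = 1.2552 rad.
Area = E·R² = 1.2552 × (6371)² ≈ 50949593 km².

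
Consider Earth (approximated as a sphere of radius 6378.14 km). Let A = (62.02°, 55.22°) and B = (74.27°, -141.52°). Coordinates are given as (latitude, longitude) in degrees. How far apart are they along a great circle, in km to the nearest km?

4816 km

Let φ₁ = 1.0825 rad, φ₂ = 1.2963 rad, and Δλ = 2.8494 rad.
cos c = sin φ₁ sin φ₂ + cos φ₁ cos φ₂ cos Δλ = (0.8831)(0.9625) + (0.4692)(0.2711)(-0.9576) = 0.72824,
so c = arccos(0.72824) = 0.75505 rad.
Distance = R·c = 6378.14 × 0.7551 ≈ 4816 km.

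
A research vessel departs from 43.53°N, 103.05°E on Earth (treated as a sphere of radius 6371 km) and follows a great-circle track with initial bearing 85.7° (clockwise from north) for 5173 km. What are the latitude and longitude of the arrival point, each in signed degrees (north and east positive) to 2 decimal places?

30.89°, 160.53°

Angular distance δ = d/R = 5173/6371 = 0.81196 rad; initial bearing θ = 1.4957 rad.
sin φ₂ = sin φ₁ cos δ + cos φ₁ sin δ cos θ = (0.6887)(0.6881) + (0.7250)(0.7256)(0.0750) = 0.5133, so φ₂ = 30.89°.
Δλ = atan2(sin θ sin δ cos φ₁, cos δ − sin φ₁ sin φ₂) = atan2(0.5246, 0.3345) = 57.477°.
λ₂ = 103.050° + 57.477° = 160.53°.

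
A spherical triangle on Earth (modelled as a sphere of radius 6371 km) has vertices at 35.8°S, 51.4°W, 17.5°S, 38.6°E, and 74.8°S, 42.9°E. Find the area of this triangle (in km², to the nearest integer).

24135431 km²

Side lengths (central angles): a = 1.0009, b = 0.9902, c = 1.3940 rad; semiperimeter s = 1.6925.
By l'Huilier's theorem, tan(E/4) = √[tan(s/2) tan((s−a)/2) tan((s−b)/2) tan((s−c)/2)], giving spherical excess E = 0.5946 rad.
Area = E·R² = 0.5946 × (6371)² ≈ 24135431 km².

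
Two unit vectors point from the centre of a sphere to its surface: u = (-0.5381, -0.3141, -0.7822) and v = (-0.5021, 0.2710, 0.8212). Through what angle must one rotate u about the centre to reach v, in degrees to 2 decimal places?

u·v = -0.4573; |u| = 1.0000, |v| = 1.0000.
cos θ = (u·v)/(|u||v|) = -0.4573, so θ = 117.21°.

117.21°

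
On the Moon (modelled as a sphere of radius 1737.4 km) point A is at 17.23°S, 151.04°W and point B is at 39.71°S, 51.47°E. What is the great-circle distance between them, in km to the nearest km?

3618 km

Let φ₁ = -0.3007 rad, φ₂ = -0.6931 rad, and Δλ = -2.7487 rad.
Haversine: a = sin²(Δφ/2) + cos φ₁ cos φ₂ sin²(Δλ/2) = 0.0380 + (0.9551)(0.7693)(0.9619) = 0.74477.
Central angle c = 2·arcsin(√a) = 2.08236 rad.
Distance = R·c = 1737.4 × 2.0824 ≈ 3618 km.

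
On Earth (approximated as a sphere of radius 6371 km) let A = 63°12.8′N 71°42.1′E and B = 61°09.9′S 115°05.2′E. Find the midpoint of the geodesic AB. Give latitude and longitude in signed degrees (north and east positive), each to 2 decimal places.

1.10°, 94.17°

The central angle between A and B is δ = 2.2447 rad.
With f = 0.5, the slerp weights are sin((1−f)δ)/sin δ = 1.1532 and sin(fδ)/sin δ = 1.1532.
Weighted sum of the unit vectors: (1.1532)·(0.1415,0.4279,0.8927) + (1.1532)·(-0.2045,0.4368,-0.8760) = (-0.0726, 0.9972, 0.0192).
Converting back: φ = atan2(z, √(x²+y²)) = 1.10°, λ = atan2(y, x) = 94.17°.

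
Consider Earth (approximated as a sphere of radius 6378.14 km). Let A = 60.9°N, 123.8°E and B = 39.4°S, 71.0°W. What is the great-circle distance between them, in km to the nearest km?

17436 km

Let φ₁ = 1.0629 rad, φ₂ = -0.6877 rad, and Δλ = 2.8833 rad.
cos c = sin φ₁ sin φ₂ + cos φ₁ cos φ₂ cos Δλ = (0.8738)(-0.6347) + (0.4863)(0.7727)(-0.9668) = -0.91795,
so c = arccos(-0.91795) = 2.73368 rad.
Distance = R·c = 6378.14 × 2.7337 ≈ 17436 km.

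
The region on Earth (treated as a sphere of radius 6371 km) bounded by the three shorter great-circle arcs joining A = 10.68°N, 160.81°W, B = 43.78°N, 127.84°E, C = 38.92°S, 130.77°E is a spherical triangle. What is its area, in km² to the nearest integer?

41353524 km²

Side lengths (central angles): a = 1.4441, b = 1.4053, c = 1.2078 rad; semiperimeter s = 2.0286.
By l'Huilier's theorem, tan(E/4) = √[tan(s/2) tan((s−a)/2) tan((s−b)/2) tan((s−c)/2)], giving spherical excess E = 1.0188 rad.
Area = E·R² = 1.0188 × (6371)² ≈ 41353524 km².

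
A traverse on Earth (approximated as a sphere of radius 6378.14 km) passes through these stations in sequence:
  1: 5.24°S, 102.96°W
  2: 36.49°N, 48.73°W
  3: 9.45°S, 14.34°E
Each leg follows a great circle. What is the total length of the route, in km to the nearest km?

Leg 1→2: central angle 1.1443 rad, distance 7298.6 km.
Leg 2→3: central angle 1.3062 rad, distance 8331.0 km.
Total: 7298.6 + 8331.0 ≈ 15630 km.

15630 km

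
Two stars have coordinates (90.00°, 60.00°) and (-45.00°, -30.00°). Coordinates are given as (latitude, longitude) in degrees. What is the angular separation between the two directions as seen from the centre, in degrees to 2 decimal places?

135.00°

In radians: φ₁ = 1.5708, φ₂ = -0.7854, Δλ = -90.000° = -1.5708 rad.
Haversine: a = sin²(Δφ/2) + cos φ₁ cos φ₂ sin²(Δλ/2) = 0.8536 + (0.0000)(0.7071)(0.5000) = 0.85355.
Central angle c = 2·arcsin(√a) = 2.35619 rad.
So the angular separation is 135.00°.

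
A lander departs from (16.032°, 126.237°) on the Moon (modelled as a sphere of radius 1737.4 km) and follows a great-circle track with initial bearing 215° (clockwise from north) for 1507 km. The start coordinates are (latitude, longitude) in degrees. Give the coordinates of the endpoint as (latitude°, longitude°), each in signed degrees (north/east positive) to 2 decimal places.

-24.95°, 97.39°

Angular distance δ = d/R = 1507/1737.4 = 0.86739 rad; initial bearing θ = 3.7525 rad.
sin φ₂ = sin φ₁ cos δ + cos φ₁ sin δ cos θ = (0.2762)(0.6468) + (0.9611)(0.7626)(-0.8192) = -0.4218, so φ₂ = -24.95°.
Δλ = atan2(sin θ sin δ cos φ₁, cos δ − sin φ₁ sin φ₂) = atan2(-0.4204, 0.7633) = -28.845°.
λ₂ = 126.237° − 28.845° = 97.39°.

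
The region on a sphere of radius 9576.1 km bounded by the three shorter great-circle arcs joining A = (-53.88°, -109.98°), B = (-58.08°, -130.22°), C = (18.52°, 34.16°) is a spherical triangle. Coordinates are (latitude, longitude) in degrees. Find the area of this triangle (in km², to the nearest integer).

Side lengths (central angles): a = 2.4226, b = 2.3597, c = 0.2098 rad; semiperimeter s = 2.4960.
By l'Huilier's theorem, tan(E/4) = √[tan(s/2) tan((s−a)/2) tan((s−b)/2) tan((s−c)/2)], giving spherical excess E = 0.5104 rad.
Area = E·R² = 0.5104 × (9576.1)² ≈ 46804821 km².

46804821 km²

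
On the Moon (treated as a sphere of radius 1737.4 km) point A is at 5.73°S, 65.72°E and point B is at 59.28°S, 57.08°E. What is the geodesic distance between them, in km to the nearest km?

1636 km

In radians: φ₁ = -0.1000, φ₂ = -1.0346, Δλ = -8.640° = -0.1508 rad.
Haversine: a = sin²(Δφ/2) + cos φ₁ cos φ₂ sin²(Δλ/2) = 0.2029 + (0.9950)(0.5108)(0.0057) = 0.20582.
Central angle c = 2·arcsin(√a) = 0.94178 rad.
Distance = R·c = 1737.4 × 0.9418 ≈ 1636 km.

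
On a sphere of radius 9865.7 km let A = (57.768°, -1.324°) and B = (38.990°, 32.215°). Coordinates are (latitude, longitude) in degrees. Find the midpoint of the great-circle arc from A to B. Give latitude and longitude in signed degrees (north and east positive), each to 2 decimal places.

49.57°, 18.66°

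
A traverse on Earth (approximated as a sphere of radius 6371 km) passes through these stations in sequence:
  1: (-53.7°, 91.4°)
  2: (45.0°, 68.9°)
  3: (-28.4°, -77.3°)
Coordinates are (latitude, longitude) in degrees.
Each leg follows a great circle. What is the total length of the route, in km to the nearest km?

27700 km

Leg 1→2: central angle 1.7550 rad, distance 11180.9 km.
Leg 2→3: central angle 2.5929 rad, distance 16519.2 km.
Total: 11180.9 + 16519.2 ≈ 27700 km.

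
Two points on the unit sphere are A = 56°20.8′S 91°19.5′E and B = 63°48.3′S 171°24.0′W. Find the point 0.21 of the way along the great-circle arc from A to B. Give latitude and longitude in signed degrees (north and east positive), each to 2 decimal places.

-63.03°, 104.24°

Central angle δ = 0.7728 rad. Interpolating on the sphere with fraction f = 0.21:
P = [sin((1−f)δ)·A + sin(fδ)·B] / sin δ = 0.8212·A + 0.2314·B in Cartesian coordinates,
giving P = (-0.1115, 0.4397, -0.8912), i.e. latitude -63.03°, longitude 104.24°.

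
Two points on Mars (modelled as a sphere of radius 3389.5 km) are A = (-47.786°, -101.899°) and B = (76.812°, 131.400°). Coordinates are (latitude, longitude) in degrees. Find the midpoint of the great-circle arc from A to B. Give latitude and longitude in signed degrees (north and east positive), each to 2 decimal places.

Central angle δ = 2.5196 rad. Interpolating on the sphere with fraction f = 0.5:
P = [sin((1−f)δ)·A + sin(fδ)·B] / sin δ = 1.6340·A + 1.6340·B in Cartesian coordinates,
giving P = (-0.4729, -0.7946, 0.3807), i.e. latitude 22.38°, longitude -120.76°.

22.38°, -120.76°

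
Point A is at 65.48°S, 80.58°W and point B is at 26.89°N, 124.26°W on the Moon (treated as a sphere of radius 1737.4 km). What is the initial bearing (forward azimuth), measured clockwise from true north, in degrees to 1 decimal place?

321.5°

With φ₁ = -1.1428, φ₂ = 0.4693, Δλ = -0.7624 rad, the forward-azimuth formula gives
θ = atan2( sin Δλ cos φ₂ , cos φ₁ sin φ₂ − sin φ₁ cos φ₂ cos Δλ ) = atan2(-0.6160, 0.7745) = -38.49°.
Adding 360° brings this into [0°, 360°): 321.5°.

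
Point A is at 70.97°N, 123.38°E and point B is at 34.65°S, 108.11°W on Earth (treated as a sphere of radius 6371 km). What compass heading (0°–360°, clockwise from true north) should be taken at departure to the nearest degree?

65°

Δλ = 128.510° = 2.2429 rad.
y = sin Δλ · cos φ₂ = (0.7825)(0.8226) = 0.6437
x = cos φ₁ sin φ₂ − sin φ₁ cos φ₂ cos Δλ = (0.3261)(-0.5686) − (0.9453)(0.8226)(-0.6227) = 0.2988
θ = atan2(y, x) = 65.10°, so the bearing is 65°.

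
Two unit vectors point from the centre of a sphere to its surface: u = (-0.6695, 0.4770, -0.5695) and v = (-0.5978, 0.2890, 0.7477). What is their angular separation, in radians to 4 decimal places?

1.4583 rad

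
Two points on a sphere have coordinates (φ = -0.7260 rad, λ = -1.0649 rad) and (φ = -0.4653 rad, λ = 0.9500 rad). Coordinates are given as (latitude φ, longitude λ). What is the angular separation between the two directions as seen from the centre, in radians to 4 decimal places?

Let φ₁ = -0.7260 rad, φ₂ = -0.4653 rad, and Δλ = 2.0149 rad.
Haversine: a = sin²(Δφ/2) + cos φ₁ cos φ₂ sin²(Δλ/2) = 0.0169 + (0.7478)(0.8937)(0.7148) = 0.49463.
Central angle c = 2·arcsin(√a) = 1.56007 rad.
So the angular separation is 1.5601 rad.

1.5601 rad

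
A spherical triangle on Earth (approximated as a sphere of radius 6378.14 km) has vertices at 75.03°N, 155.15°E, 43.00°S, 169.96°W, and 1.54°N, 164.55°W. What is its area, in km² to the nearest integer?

10388592 km²

Side lengths (central angles): a = 0.7820, b = 1.3460, c = 2.0989 rad; semiperimeter s = 2.1135.
By l'Huilier's theorem, tan(E/4) = √[tan(s/2) tan((s−a)/2) tan((s−b)/2) tan((s−c)/2)], giving spherical excess E = 0.2554 rad.
Area = E·R² = 0.2554 × (6378.14)² ≈ 10388592 km².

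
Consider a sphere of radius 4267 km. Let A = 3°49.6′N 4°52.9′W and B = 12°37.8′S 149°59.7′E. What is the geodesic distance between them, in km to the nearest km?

11443 km

In radians: φ₁ = 0.0668, φ₂ = -0.2204, Δλ = 154.877° = 2.7031 rad.
cos c = sin φ₁ sin φ₂ + cos φ₁ cos φ₂ cos Δλ = (0.0667)(-0.2187) + (0.9978)(0.9758)(-0.9054) = -0.89611,
so c = arccos(-0.89611) = 2.68172 rad.
Distance = R·c = 4267 × 2.6817 ≈ 11443 km.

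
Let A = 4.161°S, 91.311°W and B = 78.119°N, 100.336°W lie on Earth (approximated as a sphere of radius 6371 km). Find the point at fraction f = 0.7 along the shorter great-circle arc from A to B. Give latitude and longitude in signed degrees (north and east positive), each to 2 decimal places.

53.49°, -93.96°

The central angle between A and B is δ = 1.4386 rad.
With f = 0.7, the slerp weights are sin((1−f)δ)/sin δ = 0.4220 and sin(fδ)/sin δ = 0.8527.
Weighted sum of the unit vectors: (0.4220)·(-0.0228,-0.9971,-0.0726) + (0.8527)·(-0.0369,-0.2025,0.9786) = (-0.0411, -0.5935, 0.8038).
Converting back: φ = atan2(z, √(x²+y²)) = 53.49°, λ = atan2(y, x) = -93.96°.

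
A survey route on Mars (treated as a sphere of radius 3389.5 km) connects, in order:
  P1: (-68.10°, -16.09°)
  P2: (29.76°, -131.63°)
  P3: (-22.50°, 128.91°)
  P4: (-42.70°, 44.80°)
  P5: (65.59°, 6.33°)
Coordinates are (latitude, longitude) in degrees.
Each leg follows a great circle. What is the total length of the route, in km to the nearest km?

Leg P1→P2: central angle 2.2145 rad, distance 7506.0 km.
Leg P2→P3: central angle 1.8984 rad, distance 6434.6 km.
Leg P3→P4: central angle 1.2353 rad, distance 4187.2 km.
Leg P4→P5: central angle 1.9603 rad, distance 6644.5 km.
Total: 7506.0 + 6434.6 + 4187.2 + 6644.5 ≈ 24772 km.

24772 km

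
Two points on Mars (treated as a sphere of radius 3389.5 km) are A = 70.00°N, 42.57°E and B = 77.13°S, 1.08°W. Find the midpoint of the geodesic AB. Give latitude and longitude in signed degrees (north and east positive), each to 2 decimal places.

-3.83°, 25.58°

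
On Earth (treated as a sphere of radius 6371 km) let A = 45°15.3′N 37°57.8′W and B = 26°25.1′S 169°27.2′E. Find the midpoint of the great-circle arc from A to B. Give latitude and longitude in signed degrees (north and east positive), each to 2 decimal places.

32.14°, -140.41°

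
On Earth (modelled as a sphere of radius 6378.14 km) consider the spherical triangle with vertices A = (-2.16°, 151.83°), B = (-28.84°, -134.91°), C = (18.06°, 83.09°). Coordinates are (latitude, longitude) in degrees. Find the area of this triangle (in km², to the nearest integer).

Side lengths (central angles): a = 2.5078, b = 1.2315, c = 1.2971 rad; semiperimeter s = 2.5182.
By l'Huilier's theorem, tan(E/4) = √[tan(s/2) tan((s−a)/2) tan((s−b)/2) tan((s−c)/2)], giving spherical excess E = 0.3668 rad.
Area = E·R² = 0.3668 × (6378.14)² ≈ 14922127 km².

14922127 km²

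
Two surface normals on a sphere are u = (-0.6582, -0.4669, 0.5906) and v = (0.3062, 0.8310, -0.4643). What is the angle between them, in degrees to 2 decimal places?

u·v = -0.8638; |u| = 1.0000, |v| = 0.9999.
cos θ = (u·v)/(|u||v|) = -0.8638, so θ = 149.74°.

149.74°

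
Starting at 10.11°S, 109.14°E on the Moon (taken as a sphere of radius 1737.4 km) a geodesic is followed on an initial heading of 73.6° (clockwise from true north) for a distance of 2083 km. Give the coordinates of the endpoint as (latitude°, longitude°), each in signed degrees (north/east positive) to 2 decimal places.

11.25°, 174.82°

Angular distance δ = d/R = 2083/1737.4 = 1.19892 rad; initial bearing θ = 1.2846 rad.
sin φ₂ = sin φ₁ cos δ + cos φ₁ sin δ cos θ = (-0.1755)(0.3634) + (0.9845)(0.9316)(0.2823) = 0.1952, so φ₂ = 11.25°.
Δλ = atan2(sin θ sin δ cos φ₁, cos δ − sin φ₁ sin φ₂) = atan2(0.8799, 0.3976) = 65.681°.
λ₂ = 109.140° + 65.681° = 174.82°.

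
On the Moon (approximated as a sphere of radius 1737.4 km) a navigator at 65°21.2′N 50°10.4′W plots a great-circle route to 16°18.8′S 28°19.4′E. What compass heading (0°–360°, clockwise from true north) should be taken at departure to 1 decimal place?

107.2°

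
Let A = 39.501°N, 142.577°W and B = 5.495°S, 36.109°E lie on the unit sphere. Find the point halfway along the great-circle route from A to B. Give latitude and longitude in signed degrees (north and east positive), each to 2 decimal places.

67.42°, 31.59°

Central angle δ = 2.5477 rad. Interpolating on the sphere with fraction f = 0.5:
P = [sin((1−f)δ)·A + sin(fδ)·B] / sin δ = 1.7089·A + 1.7089·B in Cartesian coordinates,
giving P = (0.3271, 0.2011, 0.9233), i.e. latitude 67.42°, longitude 31.59°.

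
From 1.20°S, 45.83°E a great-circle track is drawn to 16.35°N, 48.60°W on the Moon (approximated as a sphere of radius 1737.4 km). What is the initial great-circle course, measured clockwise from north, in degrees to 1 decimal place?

286.3°

Δλ = -94.430° = -1.6481 rad.
y = sin Δλ · cos φ₂ = (-0.9970)(0.9596) = -0.9567
x = cos φ₁ sin φ₂ − sin φ₁ cos φ₂ cos Δλ = (0.9998)(0.2815) − (-0.0209)(0.9596)(-0.0772) = 0.2799
θ = atan2(y, x) = -73.69°; adding 360° gives 286.3°.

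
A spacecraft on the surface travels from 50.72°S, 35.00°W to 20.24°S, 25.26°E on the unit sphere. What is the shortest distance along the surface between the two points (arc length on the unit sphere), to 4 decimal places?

In radians: φ₁ = -0.8852, φ₂ = -0.3533, Δλ = 60.260° = 1.0517 rad.
Haversine: a = sin²(Δφ/2) + cos φ₁ cos φ₂ sin²(Δλ/2) = 0.0691 + (0.6331)(0.9383)(0.2520) = 0.21877.
Central angle c = 2·arcsin(√a) = 0.97344 rad.
On the unit sphere the arc length equals the central angle: 0.9734.

0.9734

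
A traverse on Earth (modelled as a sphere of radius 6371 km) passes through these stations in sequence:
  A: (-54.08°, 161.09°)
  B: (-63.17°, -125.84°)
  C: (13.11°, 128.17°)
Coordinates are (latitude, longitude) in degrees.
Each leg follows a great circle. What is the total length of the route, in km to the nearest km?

16209 km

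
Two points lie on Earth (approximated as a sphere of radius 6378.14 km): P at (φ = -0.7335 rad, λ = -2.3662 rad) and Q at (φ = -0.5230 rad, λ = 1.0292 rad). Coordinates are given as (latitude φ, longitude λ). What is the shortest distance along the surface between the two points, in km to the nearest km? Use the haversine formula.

11886 km

With latitudes φ₁ = -42.026°, φ₂ = -29.966° and longitude difference Δλ = -165.458°:
Haversine: a = sin²(Δφ/2) + cos φ₁ cos φ₂ sin²(Δλ/2) = 0.0110 + (0.7428)(0.8663)(0.9840) = 0.64427.
Central angle c = 2·arcsin(√a) = 1.86349 rad.
Distance = R·c = 6378.14 × 1.8635 ≈ 11886 km.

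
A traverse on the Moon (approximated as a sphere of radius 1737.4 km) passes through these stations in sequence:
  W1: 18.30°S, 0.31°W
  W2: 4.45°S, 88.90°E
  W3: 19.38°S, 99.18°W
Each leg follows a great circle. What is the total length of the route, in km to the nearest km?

Leg W1→W2: central angle 1.5334 rad, distance 2664.1 km.
Leg W2→W3: central angle 2.7031 rad, distance 4696.4 km.
Total: 2664.1 + 4696.4 ≈ 7361 km.

7361 km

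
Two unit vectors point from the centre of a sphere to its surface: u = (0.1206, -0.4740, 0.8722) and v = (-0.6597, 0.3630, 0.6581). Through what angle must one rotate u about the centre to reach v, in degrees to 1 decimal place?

u·v = 0.3224; |u| = 1.0000, |v| = 1.0000.
cos θ = (u·v)/(|u||v|) = 0.3224, so θ = 71.2°.

71.2°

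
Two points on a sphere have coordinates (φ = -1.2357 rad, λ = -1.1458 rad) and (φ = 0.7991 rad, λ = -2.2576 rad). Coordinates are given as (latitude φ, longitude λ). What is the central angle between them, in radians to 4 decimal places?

2.1837 rad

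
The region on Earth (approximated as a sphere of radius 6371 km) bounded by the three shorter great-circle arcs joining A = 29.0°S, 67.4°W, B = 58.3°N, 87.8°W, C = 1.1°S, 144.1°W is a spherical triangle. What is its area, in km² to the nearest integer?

Side lengths (central angles): a = 1.2920, b = 1.3587, c = 1.5525 rad; semiperimeter s = 2.1016.
By l'Huilier's theorem, tan(E/4) = √[tan(s/2) tan((s−a)/2) tan((s−b)/2) tan((s−c)/2)], giving spherical excess E = 1.1163 rad.
Area = E·R² = 1.1163 × (6371)² ≈ 45310589 km².

45310589 km²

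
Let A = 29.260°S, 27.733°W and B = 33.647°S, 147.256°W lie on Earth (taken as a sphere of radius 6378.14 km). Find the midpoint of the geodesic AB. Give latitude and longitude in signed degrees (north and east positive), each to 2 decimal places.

-50.51°, -85.19°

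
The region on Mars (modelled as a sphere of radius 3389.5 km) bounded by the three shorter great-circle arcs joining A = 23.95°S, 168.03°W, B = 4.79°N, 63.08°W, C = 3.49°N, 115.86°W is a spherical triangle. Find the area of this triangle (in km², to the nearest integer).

Side lengths (central angles): a = 0.9189, b = 1.0066, c = 1.8430 rad; semiperimeter s = 1.8842.
By l'Huilier's theorem, tan(E/4) = √[tan(s/2) tan((s−a)/2) tan((s−b)/2) tan((s−c)/2)], giving spherical excess E = 0.3332 rad.
Area = E·R² = 0.3332 × (3389.5)² ≈ 3828349 km².

3828349 km²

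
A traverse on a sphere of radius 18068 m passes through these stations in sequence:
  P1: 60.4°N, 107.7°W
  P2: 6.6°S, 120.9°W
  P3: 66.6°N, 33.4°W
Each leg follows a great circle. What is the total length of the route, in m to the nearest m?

Leg P1→P2: central angle 1.1834 rad, distance 21381.9 m.
Leg P2→P3: central angle 1.6592 rad, distance 29978.2 m.
Total: 21381.9 + 29978.2 ≈ 51360 m.

51360 m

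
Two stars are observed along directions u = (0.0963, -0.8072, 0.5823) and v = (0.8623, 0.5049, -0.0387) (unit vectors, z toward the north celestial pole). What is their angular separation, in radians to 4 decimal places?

u·v = -0.3471; |u| = 1.0000, |v| = 1.0000.
cos θ = (u·v)/(|u||v|) = -0.3471, so θ = 1.9252 rad.

1.9252 rad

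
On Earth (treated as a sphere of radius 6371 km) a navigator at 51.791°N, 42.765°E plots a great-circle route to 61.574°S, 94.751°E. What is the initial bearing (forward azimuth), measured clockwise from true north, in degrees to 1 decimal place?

154.2°

Δλ = 51.986° = 0.9073 rad.
y = sin Δλ · cos φ₂ = (0.7879)(0.4760) = 0.3750
x = cos φ₁ sin φ₂ − sin φ₁ cos φ₂ cos Δλ = (0.6185)(-0.8794) − (0.7858)(0.4760)(0.6159) = -0.7743
θ = atan2(y, x) = 154.16°, so the bearing is 154.2°.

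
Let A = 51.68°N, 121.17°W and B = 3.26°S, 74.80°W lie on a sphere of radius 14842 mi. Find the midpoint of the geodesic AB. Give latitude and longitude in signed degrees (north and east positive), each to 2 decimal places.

Central angle δ = 1.1783 rad. Interpolating on the sphere with fraction f = 0.5:
P = [sin((1−f)δ)·A + sin(fδ)·B] / sin δ = 0.6014·A + 0.6014·B in Cartesian coordinates,
giving P = (-0.0356, -0.8985, 0.4376), i.e. latitude 25.95°, longitude -92.27°.

25.95°, -92.27°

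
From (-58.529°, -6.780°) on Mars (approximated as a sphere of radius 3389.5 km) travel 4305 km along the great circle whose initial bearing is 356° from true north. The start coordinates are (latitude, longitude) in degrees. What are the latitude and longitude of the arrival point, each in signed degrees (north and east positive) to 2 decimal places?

14.17°, -10.72°

Angular distance δ = d/R = 4305/3389.5 = 1.27010 rad; initial bearing θ = 6.2134 rad.
sin φ₂ = sin φ₁ cos δ + cos φ₁ sin δ cos θ = (-0.8529)(0.2962) + (0.5221)(0.9551)(0.9976) = 0.2448, so φ₂ = 14.17°.
Δλ = atan2(sin θ sin δ cos φ₁, cos δ − sin φ₁ sin φ₂) = atan2(-0.0348, 0.5050) = -3.940°.
λ₂ = -6.780° − 3.940° = -10.72°.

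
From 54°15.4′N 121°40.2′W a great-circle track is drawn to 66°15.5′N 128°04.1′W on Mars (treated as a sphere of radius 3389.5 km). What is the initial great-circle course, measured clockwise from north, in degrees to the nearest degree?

348°

With φ₁ = 0.9470, φ₂ = 1.1564, Δλ = -0.1117 rad, the forward-azimuth formula gives
θ = atan2( sin Δλ cos φ₂ , cos φ₁ sin φ₂ − sin φ₁ cos φ₂ cos Δλ ) = atan2(-0.0449, 0.2100) = -12.06°.
Adding 360° brings this into [0°, 360°): 348°.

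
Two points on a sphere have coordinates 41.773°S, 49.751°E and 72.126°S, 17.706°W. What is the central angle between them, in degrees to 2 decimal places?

Let φ₁ = -0.7291 rad, φ₂ = -1.2588 rad, and Δλ = -1.1773 rad.
Haversine: a = sin²(Δφ/2) + cos φ₁ cos φ₂ sin²(Δλ/2) = 0.0685 + (0.7458)(0.3069)(0.3083) = 0.13911.
Central angle c = 2·arcsin(√a) = 0.76442 rad.
So the angular separation is 43.80°.

43.80°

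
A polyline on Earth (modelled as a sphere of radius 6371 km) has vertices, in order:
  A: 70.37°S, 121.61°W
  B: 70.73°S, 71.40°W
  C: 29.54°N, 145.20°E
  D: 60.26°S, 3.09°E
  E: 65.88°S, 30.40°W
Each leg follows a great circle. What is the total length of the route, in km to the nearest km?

Leg A→B: central angle 0.2836 rad, distance 1806.6 km.
Leg B→C: central angle 2.3405 rad, distance 14911.3 km.
Leg C→D: central angle 2.4476 rad, distance 15593.6 km.
Leg D→E: central angle 0.2782 rad, distance 1772.7 km.
Total: 1806.6 + 14911.3 + 15593.6 + 1772.7 ≈ 34084 km.

34084 km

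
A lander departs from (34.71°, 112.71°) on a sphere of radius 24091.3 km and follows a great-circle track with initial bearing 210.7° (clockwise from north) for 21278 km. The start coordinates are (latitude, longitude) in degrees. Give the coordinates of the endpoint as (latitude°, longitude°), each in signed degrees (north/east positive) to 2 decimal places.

Angular distance δ = d/R = 21278/24091.3 = 0.88322 rad; initial bearing θ = 3.6774 rad.
sin φ₂ = sin φ₁ cos δ + cos φ₁ sin δ cos θ = (0.5694)(0.6347) + (0.8220)(0.7728)(-0.8599) = -0.1848, so φ₂ = -10.65°.
Δλ = atan2(sin θ sin δ cos φ₁, cos δ − sin φ₁ sin φ₂) = atan2(-0.3243, 0.7399) = -23.669°.
λ₂ = 112.710° − 23.669° = 89.04°.

-10.65°, 89.04°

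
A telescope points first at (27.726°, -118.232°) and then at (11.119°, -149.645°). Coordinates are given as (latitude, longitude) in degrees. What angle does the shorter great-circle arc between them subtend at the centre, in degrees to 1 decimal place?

33.8°

Let φ₁ = 0.4839 rad, φ₂ = 0.1941 rad, and Δλ = -0.5483 rad.
cos c = sin φ₁ sin φ₂ + cos φ₁ cos φ₂ cos Δλ = (0.4652)(0.1928) + (0.8852)(0.9812)(0.8534) = 0.83098,
so c = arccos(0.83098) = 0.58992 rad.
So the angular separation is 33.8°.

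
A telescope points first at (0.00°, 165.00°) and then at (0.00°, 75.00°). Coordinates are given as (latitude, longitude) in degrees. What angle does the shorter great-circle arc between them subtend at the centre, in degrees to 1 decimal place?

90.0°

Let φ₁ = 0.0000 rad, φ₂ = 0.0000 rad, and Δλ = -1.5708 rad.
cos c = sin φ₁ sin φ₂ + cos φ₁ cos φ₂ cos Δλ = (0.0000)(0.0000) + (1.0000)(1.0000)(0.0000) = 0.00000,
so c = arccos(0.00000) = 1.57080 rad.
So the angular separation is 90.0°.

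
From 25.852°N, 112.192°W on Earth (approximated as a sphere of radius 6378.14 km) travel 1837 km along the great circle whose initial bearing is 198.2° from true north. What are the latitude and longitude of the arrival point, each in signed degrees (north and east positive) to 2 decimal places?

Angular distance δ = d/R = 1837/6378.14 = 0.28802 rad; initial bearing θ = 3.4592 rad.
sin φ₂ = sin φ₁ cos δ + cos φ₁ sin δ cos θ = (0.4360)(0.9588) + (0.8999)(0.2840)(-0.9500) = 0.1753, so φ₂ = 10.09°.
Δλ = atan2(sin θ sin δ cos φ₁, cos δ − sin φ₁ sin φ₂) = atan2(-0.0798, 0.8824) = -5.170°.
λ₂ = -112.192° − 5.170° = -117.36°.

10.09°, -117.36°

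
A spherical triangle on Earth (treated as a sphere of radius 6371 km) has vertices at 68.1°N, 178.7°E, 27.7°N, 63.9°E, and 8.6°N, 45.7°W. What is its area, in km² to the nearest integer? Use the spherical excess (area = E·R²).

63155906 km²

Side lengths (central angles): a = 1.7969, b = 1.6959, c = 1.2737 rad; semiperimeter s = 2.3832.
By l'Huilier's theorem, tan(E/4) = √[tan(s/2) tan((s−a)/2) tan((s−b)/2) tan((s−c)/2)], giving spherical excess E = 1.5560 rad.
Area = E·R² = 1.5560 × (6371)² ≈ 63155906 km².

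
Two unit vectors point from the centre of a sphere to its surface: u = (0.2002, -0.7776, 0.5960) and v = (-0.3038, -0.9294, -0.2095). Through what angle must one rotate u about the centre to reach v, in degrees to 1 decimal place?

57.5°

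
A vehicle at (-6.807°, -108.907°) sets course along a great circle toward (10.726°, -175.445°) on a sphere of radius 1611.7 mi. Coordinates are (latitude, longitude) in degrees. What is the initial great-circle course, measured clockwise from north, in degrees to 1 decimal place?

With φ₁ = -0.1188, φ₂ = 0.1872, Δλ = -1.1613 rad, the forward-azimuth formula gives
θ = atan2( sin Δλ cos φ₂ , cos φ₁ sin φ₂ − sin φ₁ cos φ₂ cos Δλ ) = atan2(-0.9013, 0.2312) = -75.61°.
Adding 360° brings this into [0°, 360°): 284.4°.

284.4°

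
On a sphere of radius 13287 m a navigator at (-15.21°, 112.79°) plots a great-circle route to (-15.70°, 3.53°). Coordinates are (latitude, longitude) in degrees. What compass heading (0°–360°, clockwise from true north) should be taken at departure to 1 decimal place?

249.2°

With φ₁ = -0.2655, φ₂ = -0.2740, Δλ = -1.9069 rad, the forward-azimuth formula gives
θ = atan2( sin Δλ cos φ₂ , cos φ₁ sin φ₂ − sin φ₁ cos φ₂ cos Δλ ) = atan2(-0.9088, -0.3444) = -110.76°.
Adding 360° brings this into [0°, 360°): 249.2°.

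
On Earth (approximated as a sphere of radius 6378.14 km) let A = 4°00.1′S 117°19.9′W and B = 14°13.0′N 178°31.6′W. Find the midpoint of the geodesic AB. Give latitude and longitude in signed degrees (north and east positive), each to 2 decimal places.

The central angle between A and B is δ = 1.1054 rad.
With f = 0.5, the slerp weights are sin((1−f)δ)/sin δ = 0.5875 and sin(fδ)/sin δ = 0.5875.
Weighted sum of the unit vectors: (0.5875)·(-0.4580,-0.8862,-0.0698) + (0.5875)·(-0.9691,-0.0249,0.2456) = (-0.8384, -0.5353, 0.1033).
Converting back: φ = atan2(z, √(x²+y²)) = 5.93°, λ = atan2(y, x) = -147.44°.

5.93°, -147.44°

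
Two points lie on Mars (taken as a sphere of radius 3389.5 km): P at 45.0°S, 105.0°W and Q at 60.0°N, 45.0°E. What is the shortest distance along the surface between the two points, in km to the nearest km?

9271 km

With latitudes φ₁ = -45.000°, φ₂ = 60.000° and longitude difference Δλ = 150.000°:
Haversine: a = sin²(Δφ/2) + cos φ₁ cos φ₂ sin²(Δλ/2) = 0.6294 + (0.7071)(0.5000)(0.9330) = 0.95928.
Central angle c = 2·arcsin(√a) = 2.73521 rad.
Distance = R·c = 3389.5 × 2.7352 ≈ 9271 km.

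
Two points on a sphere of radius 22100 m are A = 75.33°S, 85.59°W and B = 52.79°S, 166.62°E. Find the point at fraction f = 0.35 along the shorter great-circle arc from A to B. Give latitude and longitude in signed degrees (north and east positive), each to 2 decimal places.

-75.93°, -150.31°

The central angle between A and B is δ = 0.7617 rad.
With f = 0.35, the slerp weights are sin((1−f)δ)/sin δ = 0.6884 and sin(fδ)/sin δ = 0.3817.
Weighted sum of the unit vectors: (0.6884)·(0.0195,-0.2525,-0.9674) + (0.3817)·(-0.5883,0.1399,-0.7964) = (-0.2112, -0.1204, -0.9700).
Converting back: φ = atan2(z, √(x²+y²)) = -75.93°, λ = atan2(y, x) = -150.31°.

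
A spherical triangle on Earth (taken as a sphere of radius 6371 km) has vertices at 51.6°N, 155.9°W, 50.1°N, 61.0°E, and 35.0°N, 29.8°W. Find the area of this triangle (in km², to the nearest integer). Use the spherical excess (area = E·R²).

35231102 km²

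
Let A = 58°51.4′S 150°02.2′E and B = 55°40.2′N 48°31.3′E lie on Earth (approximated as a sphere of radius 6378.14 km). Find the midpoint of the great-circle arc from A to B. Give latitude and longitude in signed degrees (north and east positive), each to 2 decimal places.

-2.51°, 96.25°

The central angle between A and B is δ = 2.4419 rad.
With f = 0.5, the slerp weights are sin((1−f)δ)/sin δ = 1.4587 and sin(fδ)/sin δ = 1.4587.
Weighted sum of the unit vectors: (1.4587)·(-0.4481,0.2583,-0.8559) + (1.4587)·(0.3735,0.4225,0.8258) = (-0.1087, 0.9931, -0.0439).
Converting back: φ = atan2(z, √(x²+y²)) = -2.51°, λ = atan2(y, x) = 96.25°.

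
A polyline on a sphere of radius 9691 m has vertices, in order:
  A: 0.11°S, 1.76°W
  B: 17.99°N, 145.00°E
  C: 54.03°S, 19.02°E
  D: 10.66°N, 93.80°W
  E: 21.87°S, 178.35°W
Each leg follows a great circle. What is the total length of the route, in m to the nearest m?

79327 m

Leg A→B: central angle 2.4916 rad, distance 24146.0 m.
Leg B→C: central angle 2.1873 rad, distance 21196.9 m.
Leg C→D: central angle 1.9537 rad, distance 18932.9 m.
Leg D→E: central angle 1.5531 rad, distance 15050.9 m.
Total: 24146.0 + 21196.9 + 18932.9 + 15050.9 ≈ 79327 m.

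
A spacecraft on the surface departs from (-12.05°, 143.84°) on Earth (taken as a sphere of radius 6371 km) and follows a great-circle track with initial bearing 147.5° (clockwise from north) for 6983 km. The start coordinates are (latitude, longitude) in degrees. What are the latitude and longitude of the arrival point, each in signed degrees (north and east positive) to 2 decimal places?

-56.00°, -157.45°

Angular distance δ = d/R = 6983/6371 = 1.09606 rad; initial bearing θ = 2.5744 rad.
sin φ₂ = sin φ₁ cos δ + cos φ₁ sin δ cos θ = (-0.2088)(0.4571) + (0.9780)(0.8894)(-0.8434) = -0.8290, so φ₂ = -56.00°.
Δλ = atan2(sin θ sin δ cos φ₁, cos δ − sin φ₁ sin φ₂) = atan2(0.4674, 0.2840) = 58.711°.
λ₂ = 143.840° + 58.711° = 202.55° → -157.45° after wrapping to (−180°, 180°].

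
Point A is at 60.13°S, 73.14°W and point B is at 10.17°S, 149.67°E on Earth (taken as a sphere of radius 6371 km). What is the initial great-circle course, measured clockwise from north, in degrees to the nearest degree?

Δλ = -137.190° = -2.3944 rad.
y = sin Δλ · cos φ₂ = (-0.6796)(0.9843) = -0.6689
x = cos φ₁ sin φ₂ − sin φ₁ cos φ₂ cos Δλ = (0.4980)(-0.1766) − (-0.8672)(0.9843)(-0.7336) = -0.7141
θ = atan2(y, x) = -136.87°; adding 360° gives 223°.

223°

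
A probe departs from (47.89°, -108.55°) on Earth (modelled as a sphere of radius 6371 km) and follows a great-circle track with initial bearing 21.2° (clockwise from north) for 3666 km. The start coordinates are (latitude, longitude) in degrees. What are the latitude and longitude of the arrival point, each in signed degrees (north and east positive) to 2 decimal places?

74.28°, -61.96°

Angular distance δ = d/R = 3666/6371 = 0.57542 rad; initial bearing θ = 0.3700 rad.
sin φ₂ = sin φ₁ cos δ + cos φ₁ sin δ cos θ = (0.7419)(0.8390) + (0.6706)(0.5442)(0.9323) = 0.9626, so φ₂ = 74.28°.
Δλ = atan2(sin θ sin δ cos φ₁, cos δ − sin φ₁ sin φ₂) = atan2(0.1320, 0.1248) = 46.587°.
λ₂ = -108.550° + 46.587° = -61.96°.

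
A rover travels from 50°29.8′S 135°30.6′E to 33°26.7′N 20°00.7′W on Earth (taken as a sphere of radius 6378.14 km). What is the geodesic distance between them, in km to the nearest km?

17285 km

With latitudes φ₁ = -50.497°, φ₂ = 33.445° and longitude difference Δλ = -155.522°:
cos c = sin φ₁ sin φ₂ + cos φ₁ cos φ₂ cos Δλ = (-0.7716)(0.5511) + (0.6361)(0.8344)(-0.9101) = -0.90833,
so c = arccos(-0.90833) = 2.71008 rad.
Distance = R·c = 6378.14 × 2.7101 ≈ 17285 km.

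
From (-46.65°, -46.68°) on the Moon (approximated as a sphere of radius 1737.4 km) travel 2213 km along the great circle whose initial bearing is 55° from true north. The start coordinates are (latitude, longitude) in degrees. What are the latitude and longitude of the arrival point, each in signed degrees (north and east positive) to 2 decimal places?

9.42°, 5.88°

Angular distance δ = d/R = 2213/1737.4 = 1.27374 rad; initial bearing θ = 0.9599 rad.
sin φ₂ = sin φ₁ cos δ + cos φ₁ sin δ cos θ = (-0.7272)(0.2927) + (0.6865)(0.9562)(0.5736) = 0.1636, so φ₂ = 9.42°.
Δλ = atan2(sin θ sin δ cos φ₁, cos δ − sin φ₁ sin φ₂) = atan2(0.5377, 0.4117) = 52.559°.
λ₂ = -46.680° + 52.559° = 5.88°.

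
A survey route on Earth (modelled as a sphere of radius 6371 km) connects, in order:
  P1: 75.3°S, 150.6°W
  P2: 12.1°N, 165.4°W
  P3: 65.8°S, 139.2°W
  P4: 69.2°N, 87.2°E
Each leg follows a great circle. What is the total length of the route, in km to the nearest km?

Leg P1→P2: central angle 1.5337 rad, distance 9770.9 km.
Leg P2→P3: central angle 1.4016 rad, distance 8929.3 km.
Leg P3→P4: central angle 2.8340 rad, distance 18055.3 km.
Total: 9770.9 + 8929.3 + 18055.3 ≈ 36755 km.

36755 km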